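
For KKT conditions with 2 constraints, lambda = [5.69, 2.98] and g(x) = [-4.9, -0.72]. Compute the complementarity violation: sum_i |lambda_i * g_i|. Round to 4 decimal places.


KKT complementary slackness check:
lambda_1 * g_1 = 5.69 * -4.9 = -27.881
lambda_2 * g_2 = 2.98 * -0.72 = -2.1456
Total violation = 27.881 + 2.1456 = 30.0266


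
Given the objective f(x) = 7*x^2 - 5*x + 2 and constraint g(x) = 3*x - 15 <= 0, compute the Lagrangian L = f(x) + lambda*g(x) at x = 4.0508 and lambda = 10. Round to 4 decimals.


Step 1: Evaluate f(x).
f(4.0508) = 7*4.0508^2 - 5*4.0508 + 2 = 96.6089
Step 2: Evaluate g(x).
g(4.0508) = 3*4.0508 - 15 = -2.8476
Step 3: Compute Lagrangian.
L = 96.6089 + 10*-2.8476 = 68.1329


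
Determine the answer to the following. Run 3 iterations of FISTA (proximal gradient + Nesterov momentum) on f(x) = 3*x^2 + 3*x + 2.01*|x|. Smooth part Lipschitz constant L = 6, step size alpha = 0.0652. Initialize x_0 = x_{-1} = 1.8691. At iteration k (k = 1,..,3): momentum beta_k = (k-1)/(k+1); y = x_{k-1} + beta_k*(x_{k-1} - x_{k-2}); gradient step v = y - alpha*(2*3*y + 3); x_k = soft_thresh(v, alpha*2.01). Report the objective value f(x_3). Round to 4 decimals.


FISTA on f(x) = 3*x^2 + 3*x + 2.01*|x|
L = 6, alpha = 0.0652
Iteration 1: beta = 0.0, y = 1.8691 + 0.0*(1.8691 - 1.8691) = 1.8691
  grad(y) = 14.2146, v = y - alpha*grad = 0.9423
  prox(v) = soft_thresh(0.9423, 0.1311) = 0.8113
Iteration 2: beta = 0.3333, y = 0.8113 + 0.3333*(0.8113 - 1.8691) = 0.4586
  grad(y) = 5.7518, v = y - alpha*grad = 0.0836
  prox(v) = soft_thresh(0.0836, 0.1311) = 0.0
Iteration 3: beta = 0.5, y = 0.0 + 0.5*(0.0 - 0.8113) = -0.4056
  grad(y) = 0.5662, v = y - alpha*grad = -0.4425
  prox(v) = soft_thresh(-0.4425, 0.1311) = -0.3115
f(x_3) = 3*(-0.3115)^2 + 3*(-0.3115) + 2.01*|-0.3115| = -0.0173


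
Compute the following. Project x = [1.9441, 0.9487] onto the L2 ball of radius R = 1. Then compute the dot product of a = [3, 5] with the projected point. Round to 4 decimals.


Step 1: Compute ||x|| (intermediates to 6 decimals).
||x|| = sqrt(1.9441^2 + 0.9487^2) = 2.163228
Step 2: Project.
Since ||x|| > R, scale = R/||x|| = 1/2.163228 = 0.462272, proj(x) = scale * x
proj(x) = [0.898703, 0.438557]
Step 3: Dot product.
a^T * proj(x) = 3*0.898703 + 5*0.438557 = 4.8889


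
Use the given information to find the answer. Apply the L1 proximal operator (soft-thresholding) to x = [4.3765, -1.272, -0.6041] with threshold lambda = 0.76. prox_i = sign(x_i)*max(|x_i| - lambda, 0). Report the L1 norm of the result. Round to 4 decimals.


Soft-thresholding with lambda = 0.76:
prox(4.3765) = sign(4.3765)*max(|4.3765| - 0.76, 0) = 3.6165
prox(-1.272) = sign(-1.272)*max(|-1.272| - 0.76, 0) = -0.512
prox(-0.6041) = sign(-0.6041)*max(|-0.6041| - 0.76, 0) = 0.0
prox(x) = [3.6165, -0.512, 0.0]
||prox(x)||_1 = 3.6165 + 0.512 + 0.0 = 4.1285


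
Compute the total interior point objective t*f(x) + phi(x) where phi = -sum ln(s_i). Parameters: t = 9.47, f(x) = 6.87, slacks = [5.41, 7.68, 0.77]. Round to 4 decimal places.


Step 1: Compute log-barrier.
ln values: [1.6882, 2.0386, -0.2614]
phi = -(1.6882 + 2.0386 - 0.2614) = -3.4655
Step 2: Compute augmented objective.
t*f(x) = 9.47*6.87 = 65.0589
Total = 65.0589 - 3.4655 = 61.5934


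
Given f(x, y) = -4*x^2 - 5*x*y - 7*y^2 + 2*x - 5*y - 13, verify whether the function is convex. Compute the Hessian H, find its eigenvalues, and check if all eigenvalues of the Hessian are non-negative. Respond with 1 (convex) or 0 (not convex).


The Hessian of f(x,y) = -4*x^2 - 5*x*y - 7*y^2 + 2*x - 5*y - 13 is:
H = [[-8, -5], [-5, -14]]
Trace = -8 - 14 = -22
Determinant = -8*-14 - (-5)^2 = 87
Discriminant = (-22)^2 - 4*87 = 136.0
Eigenvalues: lambda_1 = -16.831, lambda_2 = -5.169
The function is not convex.

0


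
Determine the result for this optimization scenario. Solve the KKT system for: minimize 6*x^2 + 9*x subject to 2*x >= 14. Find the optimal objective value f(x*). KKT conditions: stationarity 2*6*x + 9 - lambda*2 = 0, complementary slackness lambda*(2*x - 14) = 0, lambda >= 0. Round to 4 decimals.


Step 1: Try lambda = 0 (constraint inactive).
x_unc = -9/(2*6) = -0.75
Check: 2*-0.75 = -1.5 < 14 -- violated!
Step 2: Constraint must be active: 2*x = 14
x* = 14/2 = 7.0
lambda = (2*6*7.0 + 9)/2 = 46.5
Step 3: Compute optimal value.
f(x*) = 6*7.0^2 + 9*7.0 = 357.0


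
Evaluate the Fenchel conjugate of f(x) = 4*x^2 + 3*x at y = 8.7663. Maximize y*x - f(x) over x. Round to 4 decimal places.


f*(y) = sup_x {y*x - a*x^2 - b*x} = sup_x {(y-b)*x - a*x^2}
FOC: (y - b) - 2a*x = 0 => x* = (y - b)/(2a)
x* = (8.7663 - 3)/(2*4) = 0.7208
f*(8.7663) = (y-b)^2/(4a) = (8.7663 - 3)^2/(4*4)
= 33.2502/16 = 2.0781


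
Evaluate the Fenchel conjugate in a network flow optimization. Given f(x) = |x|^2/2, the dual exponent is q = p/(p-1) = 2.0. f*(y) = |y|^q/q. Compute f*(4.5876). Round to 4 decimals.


The conjugate exponent q satisfies 1/p + 1/q = 1.
p = 2, so q = 2/(2 - 1) = 2.0
|y|^q = 4.5876^2.0 = 21.0461
f*(4.5876) = 21.0461 / 2.0 = 10.523


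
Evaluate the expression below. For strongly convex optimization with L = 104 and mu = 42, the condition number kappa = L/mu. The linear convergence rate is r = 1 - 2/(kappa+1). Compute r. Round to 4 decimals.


Step 1: Compute the condition number.
kappa = L/mu = 104/42 = 2.4762
Step 2: Compute the convergence rate.
r = 1 - 2/(kappa + 1) = 1 - 2*mu/(L + mu) = (L - mu)/(L + mu) = 62/146 = 0.4247


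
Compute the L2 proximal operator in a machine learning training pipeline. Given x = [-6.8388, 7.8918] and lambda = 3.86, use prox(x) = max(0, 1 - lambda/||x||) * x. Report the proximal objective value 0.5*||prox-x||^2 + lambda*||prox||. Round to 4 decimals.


Step 1: Compute ||x||.
||x|| = 10.4427
Step 2: Compute scaling factor.
scale = max(0, 1 - 3.86/10.4427) = 0.6304
Step 3: prox(x) = [-4.3109, 4.9747]
||prox(x)|| = 6.5827
Step 4: Proximal objective.
0.5*||prox-x||^2 = 7.4498
lambda*||prox|| = 25.4092
Total = 32.859


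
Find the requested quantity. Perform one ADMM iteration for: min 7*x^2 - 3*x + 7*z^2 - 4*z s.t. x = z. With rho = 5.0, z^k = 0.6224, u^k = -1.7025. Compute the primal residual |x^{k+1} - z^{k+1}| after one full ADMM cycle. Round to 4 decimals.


ADMM iteration with rho = 5.0, z^k = 0.6224, u^k = -1.7025
Step 1: x-update.
Minimize 7*x^2 - 3*x + (5.0/2)*(x - 0.6224 - 1.7025)^2
FOC: (2*7 + 5.0)*x = 3 + 5.0*(0.6224 + 1.7025)
x^{k+1} = 0.7697
Step 2: z-update.
Minimize 7*z^2 - 4*z + (5.0/2)*(0.7697 - z - 1.7025)^2
FOC: (2*7 + 5.0)*z = 4 + 5.0*(0.7697 - 1.7025)
z^{k+1} = -0.0349
Step 3: u-update.
u^{k+1} = -1.7025 + 0.7697 + 0.0349 = -0.8978
Step 4: Primal residual = |0.7697 + 0.0349| = 0.8047


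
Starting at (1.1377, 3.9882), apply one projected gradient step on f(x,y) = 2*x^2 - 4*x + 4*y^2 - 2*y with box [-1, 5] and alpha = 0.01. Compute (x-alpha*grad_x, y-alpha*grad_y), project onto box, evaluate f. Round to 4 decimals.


Step 1: Compute gradient at (1.1377, 3.9882).
grad_x = 2*2*1.1377 - 4 = 0.5508
grad_y = 2*4*3.9882 - 2 = 29.9056
Step 2: Gradient step.
x_raw = 1.1377 - 0.01*0.5508 = 1.1322
y_raw = 3.9882 - 0.01*29.9056 = 3.6891
Step 3: Project onto [-1, 5].
x_proj = clip(1.1322) = 1.1322
y_proj = clip(3.6891) = 3.6891
Step 4: Evaluate f.
f(1.1322, 3.6891) = 45.0958


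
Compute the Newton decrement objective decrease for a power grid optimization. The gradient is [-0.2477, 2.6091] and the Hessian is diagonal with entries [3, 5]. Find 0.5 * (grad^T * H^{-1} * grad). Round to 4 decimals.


Step 1: H is diagonal, so H^(-1) * g = [-0.0826, 0.5218].
Step 2: g^T H^(-1) g = sum_i g_i^2 / H_ii
  = (-0.2477)^2/3 + (2.6091)^2/5
  = 0.0205 + 1.3615 = 1.3819
Step 3: Objective decrease = 0.5 * g^T H^(-1) g = 0.691


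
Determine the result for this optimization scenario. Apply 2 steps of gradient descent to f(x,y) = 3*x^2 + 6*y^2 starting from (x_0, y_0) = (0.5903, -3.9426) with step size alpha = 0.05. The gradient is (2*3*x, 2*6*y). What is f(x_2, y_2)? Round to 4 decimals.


Gradient descent on f(x,y) = 3*x^2 + 6*y^2.
Starting point: (0.5903, -3.9426), alpha = 0.05
Step 1: grad_x = 2*3*0.5903 = 3.5418, grad_y = 2*6*-3.9426 = -47.3112
  x_1 = 0.5903 - 0.05*3.5418 = 0.4132
  y_1 = -3.9426 - 0.05*-47.3112 = -1.577
Step 2: grad_x = 2*3*0.4132 = 2.4793, grad_y = 2*6*-1.577 = -18.9245
  x_2 = 0.4132 - 0.05*2.4793 = 0.2892
  y_2 = -1.577 - 0.05*-18.9245 = -0.6308
f(0.2892, -0.6308) = 3*0.2892^2 + 6*(-0.6308)^2 = 2.6386


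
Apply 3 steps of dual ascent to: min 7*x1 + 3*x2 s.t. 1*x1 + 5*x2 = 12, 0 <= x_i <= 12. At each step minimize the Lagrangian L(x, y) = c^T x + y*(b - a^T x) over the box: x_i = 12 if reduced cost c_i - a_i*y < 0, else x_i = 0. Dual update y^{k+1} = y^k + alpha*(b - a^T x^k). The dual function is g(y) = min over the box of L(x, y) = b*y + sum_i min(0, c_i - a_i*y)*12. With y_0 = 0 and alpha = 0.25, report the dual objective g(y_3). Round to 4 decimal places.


Dual ascent for LP: min 7*x1 + 3*x2, 1*x1 + 5*x2 = 12, 0 <= x_i <= 12
Step 1: y^k = 0.0, reduced costs: (7.0, 3.0)
  x^k = (0.0, 0.0), subgradient = b - a^T x = 12.0
  y^{k+1} = 0.0 + 0.25*12.0 = 3.0
Step 2: y^k = 3.0, reduced costs: (4.0, -12.0)
  x^k = (0.0, 12.0), subgradient = b - a^T x = -48.0
  y^{k+1} = 3.0 + 0.25*-48.0 = -9.0
Step 3: y^k = -9.0, reduced costs: (16.0, 48.0)
  x^k = (0.0, 0.0), subgradient = b - a^T x = 12.0
  y^{k+1} = -9.0 + 0.25*12.0 = -6.0
Dual objective at y_3 = -6.0: reduced costs (13.0, 33.0), box minimizer x = (0.0, 0.0)
g(y_3) = b*y + (c1 - a1*y)*x1 + (c2 - a2*y)*x2 = 12*(-6.0) + 13.0*0.0 + 33.0*0.0 = -72.0 + 0.0 + 0.0 = -72.0


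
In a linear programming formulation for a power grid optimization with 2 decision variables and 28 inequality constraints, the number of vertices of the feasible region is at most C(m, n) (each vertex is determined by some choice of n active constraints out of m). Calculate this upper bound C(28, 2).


Each vertex corresponds to some choice of n active constraints out of m, so the number of vertices is at most C(m, n) = m! / (n!(m-n)!).
m = 28, n = 2
Numerator: 28 * 27
Denominator: 2! = 2
C(28, 2) = 378


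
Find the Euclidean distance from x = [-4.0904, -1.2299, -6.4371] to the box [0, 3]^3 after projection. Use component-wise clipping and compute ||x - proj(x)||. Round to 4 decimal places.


Project each component onto [0, 3].
clip(-4.0904) = 0.0, clip(-1.2299) = 0.0, clip(-6.4371) = 0.0
Projection = [0.0, 0.0, 0.0]
Squared diffs: [16.7314, 1.5127, 41.4363]
Distance = sqrt(59.6804) = 7.7253


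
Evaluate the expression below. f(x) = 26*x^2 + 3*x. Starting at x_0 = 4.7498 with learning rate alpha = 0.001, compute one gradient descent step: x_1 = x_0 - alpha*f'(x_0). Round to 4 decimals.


We compute the gradient at x_0 and apply the update.
f'(x) = 52*x + 3
f'(4.7498) = 52*4.7498 + 3 = 249.9896
x_1 = 4.7498 - 0.001*249.9896 = 4.4998


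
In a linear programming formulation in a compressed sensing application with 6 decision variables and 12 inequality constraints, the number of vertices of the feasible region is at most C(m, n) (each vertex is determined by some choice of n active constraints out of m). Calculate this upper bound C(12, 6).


Each vertex corresponds to some choice of n active constraints out of m, so the number of vertices is at most C(m, n) = m! / (n!(m-n)!).
m = 12, n = 6
Numerator: 12 * 11 * 10 * 9 * 8 * 7
Denominator: 6! = 720
C(12, 6) = 924


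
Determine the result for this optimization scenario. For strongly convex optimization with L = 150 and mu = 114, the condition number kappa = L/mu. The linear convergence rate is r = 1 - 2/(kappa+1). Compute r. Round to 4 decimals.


Step 1: Compute the condition number.
kappa = L/mu = 150/114 = 1.3158
Step 2: Compute the convergence rate.
r = 1 - 2/(kappa + 1) = 1 - 2*mu/(L + mu) = (L - mu)/(L + mu) = 36/264 = 0.1364


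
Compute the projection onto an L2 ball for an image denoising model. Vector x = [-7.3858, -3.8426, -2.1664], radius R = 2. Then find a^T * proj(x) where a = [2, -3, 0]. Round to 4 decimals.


Step 1: Compute ||x|| (intermediates to 6 decimals).
||x|| = sqrt((-7.3858)^2 + (-3.8426)^2 + (-2.1664)^2) = 8.602843
Step 2: Project.
Since ||x|| > R, scale = R/||x|| = 2/8.602843 = 0.232481, proj(x) = scale * x
proj(x) = [-1.717058, -0.893331, -0.503647]
Step 3: Dot product.
a^T * proj(x) = 2*(-1.717058) - 3*(-0.893331) + 0*(-0.503647) = -0.7541


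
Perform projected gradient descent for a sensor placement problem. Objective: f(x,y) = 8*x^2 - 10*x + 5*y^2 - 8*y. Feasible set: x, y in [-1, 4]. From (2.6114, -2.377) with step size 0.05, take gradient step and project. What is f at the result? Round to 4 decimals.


Step 1: Compute gradient at (2.6114, -2.377).
grad_x = 2*8*2.6114 - 10 = 31.7824
grad_y = 2*5*-2.377 - 8 = -31.77
Step 2: Gradient step.
x_raw = 2.6114 - 0.05*31.7824 = 1.0223
y_raw = -2.377 - 0.05*-31.77 = -0.7885
Step 3: Project onto [-1, 4].
x_proj = clip(1.0223) = 1.0223
y_proj = clip(-0.7885) = -0.7885
Step 4: Evaluate f.
f(1.0223, -0.7885) = 7.5543


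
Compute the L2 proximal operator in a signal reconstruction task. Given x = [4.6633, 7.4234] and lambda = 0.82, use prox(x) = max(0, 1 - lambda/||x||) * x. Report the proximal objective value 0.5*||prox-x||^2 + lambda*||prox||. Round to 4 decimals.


Step 1: Compute ||x||.
||x|| = 8.7666
Step 2: Compute scaling factor.
scale = max(0, 1 - 0.82/8.7666) = 0.9065
Step 3: prox(x) = [4.2271, 6.729]
||prox(x)|| = 7.9466
Step 4: Proximal objective.
0.5*||prox-x||^2 = 0.3362
lambda*||prox|| = 6.5162
Total = 6.8524


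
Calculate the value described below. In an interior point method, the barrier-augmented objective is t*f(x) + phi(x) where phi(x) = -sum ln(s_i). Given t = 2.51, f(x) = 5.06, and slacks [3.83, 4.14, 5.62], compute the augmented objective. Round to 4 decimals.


Step 1: Compute log-barrier.
ln values: [1.3429, 1.4207, 1.7263]
phi = -(1.3429 + 1.4207 + 1.7263) = -4.4899
Step 2: Compute augmented objective.
t*f(x) = 2.51*5.06 = 12.7006
Total = 12.7006 - 4.4899 = 8.2107


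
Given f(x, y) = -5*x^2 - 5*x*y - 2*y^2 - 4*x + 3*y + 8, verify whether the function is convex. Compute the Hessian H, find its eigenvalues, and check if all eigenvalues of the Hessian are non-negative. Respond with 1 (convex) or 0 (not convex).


The Hessian of f(x,y) = -5*x^2 - 5*x*y - 2*y^2 - 4*x + 3*y + 8 is:
H = [[-10, -5], [-5, -4]]
Trace = -10 - 4 = -14
Determinant = -10*-4 - (-5)^2 = 15
Discriminant = (-14)^2 - 4*15 = 136.0
Eigenvalues: lambda_1 = -12.831, lambda_2 = -1.169
The function is not convex.

0


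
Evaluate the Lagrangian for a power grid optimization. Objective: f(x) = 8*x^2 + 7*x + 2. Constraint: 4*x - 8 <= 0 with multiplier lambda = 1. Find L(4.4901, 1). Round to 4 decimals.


Step 1: Evaluate f(x).
f(4.4901) = 8*4.4901^2 + 7*4.4901 + 2 = 194.7187
Step 2: Evaluate g(x).
g(4.4901) = 4*4.4901 - 8 = 9.9604
Step 3: Compute Lagrangian.
L = 194.7187 + 1*9.9604 = 204.6791


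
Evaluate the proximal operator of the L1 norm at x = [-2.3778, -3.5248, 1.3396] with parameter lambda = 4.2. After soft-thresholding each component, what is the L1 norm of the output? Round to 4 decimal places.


Soft-thresholding with lambda = 4.2:
prox(-2.3778) = sign(-2.3778)*max(|-2.3778| - 4.2, 0) = 0.0
prox(-3.5248) = sign(-3.5248)*max(|-3.5248| - 4.2, 0) = 0.0
prox(1.3396) = sign(1.3396)*max(|1.3396| - 4.2, 0) = 0.0
prox(x) = [0.0, 0.0, 0.0]
||prox(x)||_1 = 0.0 + 0.0 + 0.0 = 0.0


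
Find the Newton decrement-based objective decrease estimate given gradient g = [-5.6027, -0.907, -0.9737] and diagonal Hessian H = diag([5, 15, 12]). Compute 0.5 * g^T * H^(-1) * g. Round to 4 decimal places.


Step 1: H is diagonal, so H^(-1) * g = [-1.1205, -0.0605, -0.0811].
Step 2: g^T H^(-1) g = sum_i g_i^2 / H_ii
  = (-5.6027)^2/5 + (-0.907)^2/15 + (-0.9737)^2/12
  = 6.278 + 0.0548 + 0.079 = 6.4119
Step 3: Objective decrease = 0.5 * g^T H^(-1) g = 3.206


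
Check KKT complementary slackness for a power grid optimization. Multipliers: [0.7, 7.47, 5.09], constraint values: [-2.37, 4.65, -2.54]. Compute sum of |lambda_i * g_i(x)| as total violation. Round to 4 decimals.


KKT complementary slackness check:
lambda_1 * g_1 = 0.7 * -2.37 = -1.659
lambda_2 * g_2 = 7.47 * 4.65 = 34.7355
lambda_3 * g_3 = 5.09 * -2.54 = -12.9286
Total violation = 1.659 + 34.7355 + 12.9286 = 49.3231


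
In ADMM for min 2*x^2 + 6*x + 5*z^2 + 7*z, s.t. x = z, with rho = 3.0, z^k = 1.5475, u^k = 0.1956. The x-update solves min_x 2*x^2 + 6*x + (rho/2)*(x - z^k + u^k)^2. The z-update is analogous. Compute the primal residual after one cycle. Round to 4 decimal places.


ADMM iteration with rho = 3.0, z^k = 1.5475, u^k = 0.1956
Step 1: x-update.
Minimize 2*x^2 + 6*x + (3.0/2)*(x - 1.5475 + 0.1956)^2
FOC: (2*2 + 3.0)*x = -6 + 3.0*(1.5475 - 0.1956)
x^{k+1} = -0.2778
Step 2: z-update.
Minimize 5*z^2 + 7*z + (3.0/2)*(-0.2778 - z + 0.1956)^2
FOC: (2*5 + 3.0)*z = -7 + 3.0*(-0.2778 + 0.1956)
z^{k+1} = -0.5574
Step 3: u-update.
u^{k+1} = 0.1956 - 0.2778 + 0.5574 = 0.4753
Step 4: Primal residual = |-0.2778 + 0.5574| = 0.2797


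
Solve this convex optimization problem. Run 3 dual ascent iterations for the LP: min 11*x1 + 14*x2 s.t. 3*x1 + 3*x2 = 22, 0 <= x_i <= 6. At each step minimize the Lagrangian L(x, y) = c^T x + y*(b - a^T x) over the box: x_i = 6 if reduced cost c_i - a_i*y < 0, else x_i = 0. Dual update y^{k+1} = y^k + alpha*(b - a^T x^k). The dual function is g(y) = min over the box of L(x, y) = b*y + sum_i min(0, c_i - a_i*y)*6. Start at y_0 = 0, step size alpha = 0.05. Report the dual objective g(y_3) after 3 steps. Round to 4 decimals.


Dual ascent for LP: min 11*x1 + 14*x2, 3*x1 + 3*x2 = 22, 0 <= x_i <= 6
Step 1: y^k = 0.0, reduced costs: (11.0, 14.0)
  x^k = (0.0, 0.0), subgradient = b - a^T x = 22.0
  y^{k+1} = 0.0 + 0.05*22.0 = 1.1
Step 2: y^k = 1.1, reduced costs: (7.7, 10.7)
  x^k = (0.0, 0.0), subgradient = b - a^T x = 22.0
  y^{k+1} = 1.1 + 0.05*22.0 = 2.2
Step 3: y^k = 2.2, reduced costs: (4.4, 7.4)
  x^k = (0.0, 0.0), subgradient = b - a^T x = 22.0
  y^{k+1} = 2.2 + 0.05*22.0 = 3.3
Dual objective at y_3 = 3.3: reduced costs (1.1, 4.1), box minimizer x = (0.0, 0.0)
g(y_3) = b*y + (c1 - a1*y)*x1 + (c2 - a2*y)*x2 = 22*3.3 + 1.1*0.0 + 4.1*0.0 = 72.6 + 0.0 + 0.0 = 72.6


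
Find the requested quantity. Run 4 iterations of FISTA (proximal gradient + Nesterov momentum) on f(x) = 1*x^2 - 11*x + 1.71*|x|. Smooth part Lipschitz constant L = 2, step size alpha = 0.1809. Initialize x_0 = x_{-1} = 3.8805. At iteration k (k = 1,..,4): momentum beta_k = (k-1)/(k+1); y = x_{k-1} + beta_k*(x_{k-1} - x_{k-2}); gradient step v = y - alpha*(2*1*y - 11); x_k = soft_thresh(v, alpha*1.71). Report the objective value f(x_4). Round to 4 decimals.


FISTA on f(x) = 1*x^2 - 11*x + 1.71*|x|
L = 2, alpha = 0.1809
Iteration 1: beta = 0.0, y = 3.8805 + 0.0*(3.8805 - 3.8805) = 3.8805
  grad(y) = -3.239, v = y - alpha*grad = 4.4664
  prox(v) = soft_thresh(4.4664, 0.3093) = 4.1571
Iteration 2: beta = 0.3333, y = 4.1571 + 0.3333*(4.1571 - 3.8805) = 4.2493
  grad(y) = -2.5014, v = y - alpha*grad = 4.7018
  prox(v) = soft_thresh(4.7018, 0.3093) = 4.3925
Iteration 3: beta = 0.5, y = 4.3925 + 0.5*(4.3925 - 4.1571) = 4.5101
  grad(y) = -1.9797, v = y - alpha*grad = 4.8683
  prox(v) = soft_thresh(4.8683, 0.3093) = 4.5589
Iteration 4: beta = 0.6, y = 4.5589 + 0.6*(4.5589 - 4.3925) = 4.6588
  grad(y) = -1.6824, v = y - alpha*grad = 4.9632
  prox(v) = soft_thresh(4.9632, 0.3093) = 4.6538
f(x_4) = 1*4.6538^2 - 11*4.6538 + 1.71*|4.6538| = -21.5759


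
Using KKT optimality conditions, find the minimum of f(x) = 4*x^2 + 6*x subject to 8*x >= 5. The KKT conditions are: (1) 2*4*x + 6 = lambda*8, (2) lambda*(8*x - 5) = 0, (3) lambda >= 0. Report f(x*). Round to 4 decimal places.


Step 1: Try lambda = 0 (constraint inactive).
x_unc = -6/(2*4) = -0.75
Check: 8*-0.75 = -6.0 < 5 -- violated!
Step 2: Constraint must be active: 8*x = 5
x* = 5/8 = 0.625
lambda = (2*4*0.625 + 6)/8 = 1.375
Step 3: Compute optimal value.
f(x*) = 4*0.625^2 + 6*0.625 = 5.3125


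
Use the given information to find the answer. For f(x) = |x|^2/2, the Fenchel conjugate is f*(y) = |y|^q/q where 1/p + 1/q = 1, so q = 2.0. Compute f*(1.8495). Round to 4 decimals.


The conjugate exponent q satisfies 1/p + 1/q = 1.
p = 2, so q = 2/(2 - 1) = 2.0
|y|^q = 1.8495^2.0 = 3.4207
f*(1.8495) = 3.4207 / 2.0 = 1.7103


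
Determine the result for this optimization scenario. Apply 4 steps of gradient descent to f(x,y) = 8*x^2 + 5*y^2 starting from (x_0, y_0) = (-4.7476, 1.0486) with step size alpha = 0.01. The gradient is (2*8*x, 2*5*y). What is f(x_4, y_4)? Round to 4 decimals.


Gradient descent on f(x,y) = 8*x^2 + 5*y^2.
Starting point: (-4.7476, 1.0486), alpha = 0.01
Step 1: grad_x = 2*8*-4.7476 = -75.9616, grad_y = 2*5*1.0486 = 10.486
  x_1 = -4.7476 - 0.01*-75.9616 = -3.988
  y_1 = 1.0486 - 0.01*10.486 = 0.9437
Step 2: grad_x = 2*8*-3.988 = -63.8077, grad_y = 2*5*0.9437 = 9.4374
  x_2 = -3.988 - 0.01*-63.8077 = -3.3499
  y_2 = 0.9437 - 0.01*9.4374 = 0.8494
Step 3: grad_x = 2*8*-3.3499 = -53.5985, grad_y = 2*5*0.8494 = 8.4937
  x_3 = -3.3499 - 0.01*-53.5985 = -2.8139
  y_3 = 0.8494 - 0.01*8.4937 = 0.7644
Step 4: grad_x = 2*8*-2.8139 = -45.0227, grad_y = 2*5*0.7644 = 7.6443
  x_4 = -2.8139 - 0.01*-45.0227 = -2.3637
  y_4 = 0.7644 - 0.01*7.6443 = 0.688
f(-2.3637, 0.688) = 8*(-2.3637)^2 + 5*0.688^2 = 47.063


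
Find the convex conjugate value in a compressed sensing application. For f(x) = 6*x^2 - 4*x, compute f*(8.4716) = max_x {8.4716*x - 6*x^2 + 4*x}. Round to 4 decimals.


f*(y) = sup_x {y*x - a*x^2 - b*x} = sup_x {(y-b)*x - a*x^2}
FOC: (y - b) - 2a*x = 0 => x* = (y - b)/(2a)
x* = (8.4716 + 4)/(2*6) = 1.0393
f*(8.4716) = (y-b)^2/(4a) = (8.4716 + 4)^2/(4*6)
= 155.5408/24 = 6.4809


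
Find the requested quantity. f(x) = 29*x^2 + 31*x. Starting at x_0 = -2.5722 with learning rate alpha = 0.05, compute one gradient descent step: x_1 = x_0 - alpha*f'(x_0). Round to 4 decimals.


We compute the gradient at x_0 and apply the update.
f'(x) = 58*x + 31
f'(-2.5722) = 58*-2.5722 + 31 = -118.1876
x_1 = -2.5722 - 0.05*-118.1876 = 3.3372


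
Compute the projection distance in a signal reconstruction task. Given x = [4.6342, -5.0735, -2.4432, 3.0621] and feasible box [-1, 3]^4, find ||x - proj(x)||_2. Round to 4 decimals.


Project each component onto [-1, 3].
clip(4.6342) = 3.0, clip(-5.0735) = -1.0, clip(-2.4432) = -1.0, clip(3.0621) = 3.0
Projection = [3.0, -1.0, -1.0, 3.0]
Squared diffs: [2.6706, 16.5934, 2.0828, 0.0039]
Distance = sqrt(21.3507) = 4.6207


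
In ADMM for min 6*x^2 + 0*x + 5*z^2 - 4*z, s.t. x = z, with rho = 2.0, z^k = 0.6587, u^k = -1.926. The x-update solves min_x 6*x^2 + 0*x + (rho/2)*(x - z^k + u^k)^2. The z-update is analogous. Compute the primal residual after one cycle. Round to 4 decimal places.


ADMM iteration with rho = 2.0, z^k = 0.6587, u^k = -1.926
Step 1: x-update.
Minimize 6*x^2 + 0*x + (2.0/2)*(x - 0.6587 - 1.926)^2
FOC: (2*6 + 2.0)*x = 0 + 2.0*(0.6587 + 1.926)
x^{k+1} = 0.3692
Step 2: z-update.
Minimize 5*z^2 - 4*z + (2.0/2)*(0.3692 - z - 1.926)^2
FOC: (2*5 + 2.0)*z = 4 + 2.0*(0.3692 - 1.926)
z^{k+1} = 0.0739
Step 3: u-update.
u^{k+1} = -1.926 + 0.3692 - 0.0739 = -1.6306
Step 4: Primal residual = |0.3692 - 0.0739| = 0.2954


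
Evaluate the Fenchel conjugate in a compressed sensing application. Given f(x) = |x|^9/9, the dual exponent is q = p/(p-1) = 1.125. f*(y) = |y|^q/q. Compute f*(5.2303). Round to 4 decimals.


The conjugate exponent q satisfies 1/p + 1/q = 1.
p = 9, so q = 9/(9 - 1) = 1.125
|y|^q = 5.2303^1.125 = 6.4319
f*(5.2303) = 6.4319 / 1.125 = 5.7173


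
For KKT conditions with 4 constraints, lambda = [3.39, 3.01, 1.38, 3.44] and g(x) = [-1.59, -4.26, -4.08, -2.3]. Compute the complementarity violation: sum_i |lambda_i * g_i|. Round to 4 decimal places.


KKT complementary slackness check:
lambda_1 * g_1 = 3.39 * -1.59 = -5.3901
lambda_2 * g_2 = 3.01 * -4.26 = -12.8226
lambda_3 * g_3 = 1.38 * -4.08 = -5.6304
lambda_4 * g_4 = 3.44 * -2.3 = -7.912
Total violation = 5.3901 + 12.8226 + 5.6304 + 7.912 = 31.7551


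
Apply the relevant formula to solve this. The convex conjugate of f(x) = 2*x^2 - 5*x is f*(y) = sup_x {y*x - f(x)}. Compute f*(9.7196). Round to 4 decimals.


f*(y) = sup_x {y*x - a*x^2 - b*x} = sup_x {(y-b)*x - a*x^2}
FOC: (y - b) - 2a*x = 0 => x* = (y - b)/(2a)
x* = (9.7196 + 5)/(2*2) = 3.6799
f*(9.7196) = (y-b)^2/(4a) = (9.7196 + 5)^2/(4*2)
= 216.6666/8 = 27.0833


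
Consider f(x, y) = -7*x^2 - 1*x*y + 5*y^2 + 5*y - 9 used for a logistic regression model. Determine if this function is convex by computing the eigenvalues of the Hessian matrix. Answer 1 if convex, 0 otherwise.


The Hessian of f(x,y) = -7*x^2 - 1*x*y + 5*y^2 + 5*y - 9 is:
H = [[-14, -1], [-1, 10]]
Trace = -14 + 10 = -4
Determinant = -14*10 - (-1)^2 = -141
Discriminant = (-4)^2 - 4*-141 = 580.0
Eigenvalues: lambda_1 = -14.0416, lambda_2 = 10.0416
The function is not convex.

0


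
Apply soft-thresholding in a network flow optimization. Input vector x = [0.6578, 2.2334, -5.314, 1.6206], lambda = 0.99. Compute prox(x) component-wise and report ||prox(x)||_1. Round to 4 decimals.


Soft-thresholding with lambda = 0.99:
prox(0.6578) = sign(0.6578)*max(|0.6578| - 0.99, 0) = 0.0
prox(2.2334) = sign(2.2334)*max(|2.2334| - 0.99, 0) = 1.2434
prox(-5.314) = sign(-5.314)*max(|-5.314| - 0.99, 0) = -4.324
prox(1.6206) = sign(1.6206)*max(|1.6206| - 0.99, 0) = 0.6306
prox(x) = [0.0, 1.2434, -4.324, 0.6306]
||prox(x)||_1 = 0.0 + 1.2434 + 4.324 + 0.6306 = 6.198


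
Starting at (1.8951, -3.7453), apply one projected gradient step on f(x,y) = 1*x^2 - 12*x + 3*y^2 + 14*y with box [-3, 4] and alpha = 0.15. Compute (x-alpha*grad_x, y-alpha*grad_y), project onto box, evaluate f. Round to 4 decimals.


Step 1: Compute gradient at (1.8951, -3.7453).
grad_x = 2*1*1.8951 - 12 = -8.2098
grad_y = 2*3*-3.7453 + 14 = -8.4718
Step 2: Gradient step.
x_raw = 1.8951 - 0.15*-8.2098 = 3.1266
y_raw = -3.7453 - 0.15*-8.4718 = -2.4745
Step 3: Project onto [-3, 4].
x_proj = clip(3.1266) = 3.1266
y_proj = clip(-2.4745) = -2.4745
Step 4: Evaluate f.
f(3.1266, -2.4745) = -44.0169


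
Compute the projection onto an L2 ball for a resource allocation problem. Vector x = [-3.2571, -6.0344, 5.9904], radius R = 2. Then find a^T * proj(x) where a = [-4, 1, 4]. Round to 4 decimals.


Step 1: Compute ||x|| (intermediates to 6 decimals).
||x|| = sqrt((-3.2571)^2 + (-6.0344)^2 + 5.9904^2) = 9.10536
Step 2: Project.
Since ||x|| > R, scale = R/||x|| = 2/9.10536 = 0.219651, proj(x) = scale * x
proj(x) = [-0.715425, -1.325462, 1.315797]
Step 3: Dot product.
a^T * proj(x) = -4*(-0.715425) + 1*(-1.325462) + 4*1.315797 = 6.7994


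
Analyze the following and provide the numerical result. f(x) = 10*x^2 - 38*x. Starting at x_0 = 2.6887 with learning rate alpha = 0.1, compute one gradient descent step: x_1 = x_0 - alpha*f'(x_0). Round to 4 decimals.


We compute the gradient at x_0 and apply the update.
f'(x) = 20*x - 38
f'(2.6887) = 20*2.6887 - 38 = 15.774
x_1 = 2.6887 - 0.1*15.774 = 1.1113


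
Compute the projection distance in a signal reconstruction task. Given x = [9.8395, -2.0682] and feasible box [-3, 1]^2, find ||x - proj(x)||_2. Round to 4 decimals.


Project each component onto [-3, 1].
clip(9.8395) = 1.0, clip(-2.0682) = -2.0682
Projection = [1.0, -2.0682]
Squared diffs: [78.1368, 0.0]
Distance = sqrt(78.1368) = 8.8395


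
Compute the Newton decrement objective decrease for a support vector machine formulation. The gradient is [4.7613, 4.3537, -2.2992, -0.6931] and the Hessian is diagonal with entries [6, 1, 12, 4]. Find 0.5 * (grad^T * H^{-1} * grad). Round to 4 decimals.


Step 1: H is diagonal, so H^(-1) * g = [0.7936, 4.3537, -0.1916, -0.1733].
Step 2: g^T H^(-1) g = sum_i g_i^2 / H_ii
  = (4.7613)^2/6 + (4.3537)^2/1 + (-2.2992)^2/12 + (-0.6931)^2/4
  = 3.7783 + 18.9547 + 0.4405 + 0.1201 = 23.2937
Step 3: Objective decrease = 0.5 * g^T H^(-1) g = 11.6468


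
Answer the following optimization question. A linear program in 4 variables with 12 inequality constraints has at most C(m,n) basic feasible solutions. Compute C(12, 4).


Each vertex corresponds to some choice of n active constraints out of m, so the number of vertices is at most C(m, n) = m! / (n!(m-n)!).
m = 12, n = 4
Numerator: 12 * 11 * 10 * 9
Denominator: 4! = 24
C(12, 4) = 495


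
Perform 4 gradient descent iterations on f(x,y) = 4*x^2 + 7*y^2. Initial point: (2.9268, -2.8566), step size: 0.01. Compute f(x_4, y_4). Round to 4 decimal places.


Gradient descent on f(x,y) = 4*x^2 + 7*y^2.
Starting point: (2.9268, -2.8566), alpha = 0.01
Step 1: grad_x = 2*4*2.9268 = 23.4144, grad_y = 2*7*-2.8566 = -39.9924
  x_1 = 2.9268 - 0.01*23.4144 = 2.6927
  y_1 = -2.8566 - 0.01*-39.9924 = -2.4567
Step 2: grad_x = 2*4*2.6927 = 21.5412, grad_y = 2*7*-2.4567 = -34.3935
  x_2 = 2.6927 - 0.01*21.5412 = 2.4772
  y_2 = -2.4567 - 0.01*-34.3935 = -2.1127
Step 3: grad_x = 2*4*2.4772 = 19.8179, grad_y = 2*7*-2.1127 = -29.5784
  x_3 = 2.4772 - 0.01*19.8179 = 2.2791
  y_3 = -2.1127 - 0.01*-29.5784 = -1.817
Step 4: grad_x = 2*4*2.2791 = 18.2325, grad_y = 2*7*-1.817 = -25.4374
  x_4 = 2.2791 - 0.01*18.2325 = 2.0967
  y_4 = -1.817 - 0.01*-25.4374 = -1.5626
f(2.0967, -1.5626) = 4*2.0967^2 + 7*(-1.5626)^2 = 34.6769


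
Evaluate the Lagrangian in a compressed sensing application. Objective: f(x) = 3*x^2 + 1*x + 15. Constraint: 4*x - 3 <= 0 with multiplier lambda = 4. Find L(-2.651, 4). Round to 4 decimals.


Step 1: Evaluate f(x).
f(-2.651) = 3*(-2.651)^2 + 1*(-2.651) + 15 = 33.4324
Step 2: Evaluate g(x).
g(-2.651) = 4*-2.651 - 3 = -13.604
Step 3: Compute Lagrangian.
L = 33.4324 + 4*-13.604 = -20.9836


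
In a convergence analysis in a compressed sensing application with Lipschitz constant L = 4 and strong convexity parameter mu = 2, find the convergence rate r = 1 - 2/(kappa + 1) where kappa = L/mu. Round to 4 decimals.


Step 1: Compute the condition number.
kappa = L/mu = 4/2 = 2.0
Step 2: Compute the convergence rate.
r = 1 - 2/(kappa + 1) = 1 - 2*mu/(L + mu) = (L - mu)/(L + mu) = 2/6 = 0.3333


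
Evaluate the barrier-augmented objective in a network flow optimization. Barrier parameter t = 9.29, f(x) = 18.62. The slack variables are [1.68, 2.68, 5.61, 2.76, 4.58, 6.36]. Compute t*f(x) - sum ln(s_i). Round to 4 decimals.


Step 1: Compute log-barrier.
ln values: [0.5188, 0.9858, 1.7246, 1.0152, 1.5217, 1.85]
phi = -(0.5188 + 0.9858 + 1.7246 + 1.0152 + 1.5217 + 1.85) = -7.6161
Step 2: Compute augmented objective.
t*f(x) = 9.29*18.62 = 172.9798
Total = 172.9798 - 7.6161 = 165.3637


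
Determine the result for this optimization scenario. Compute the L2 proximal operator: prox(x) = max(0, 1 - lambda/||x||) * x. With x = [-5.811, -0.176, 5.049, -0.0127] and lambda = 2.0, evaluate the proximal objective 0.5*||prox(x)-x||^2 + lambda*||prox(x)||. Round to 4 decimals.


Step 1: Compute ||x||.
||x|| = 7.7001
Step 2: Compute scaling factor.
scale = max(0, 1 - 2.0/7.7001) = 0.7403
Step 3: prox(x) = [-4.3017, -0.1303, 3.7376, -0.0094]
||prox(x)|| = 5.7001
Step 4: Proximal objective.
0.5*||prox-x||^2 = 2.0
lambda*||prox|| = 11.4002
Total = 13.4002


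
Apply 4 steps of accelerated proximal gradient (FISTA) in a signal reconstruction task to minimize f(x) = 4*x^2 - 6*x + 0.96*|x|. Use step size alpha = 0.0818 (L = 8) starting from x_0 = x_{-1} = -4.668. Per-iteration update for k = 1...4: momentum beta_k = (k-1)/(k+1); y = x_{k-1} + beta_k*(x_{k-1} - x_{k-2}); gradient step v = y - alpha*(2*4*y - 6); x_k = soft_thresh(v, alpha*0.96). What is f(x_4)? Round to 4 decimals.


FISTA on f(x) = 4*x^2 - 6*x + 0.96*|x|
L = 8, alpha = 0.0818
Iteration 1: beta = 0.0, y = -4.668 + 0.0*(-4.668 + 4.668) = -4.668
  grad(y) = -43.344, v = y - alpha*grad = -1.1225
  prox(v) = soft_thresh(-1.1225, 0.0785) = -1.0439
Iteration 2: beta = 0.3333, y = -1.0439 + 0.3333*(-1.0439 + 4.668) = 0.1641
  grad(y) = -4.6873, v = y - alpha*grad = 0.5475
  prox(v) = soft_thresh(0.5475, 0.0785) = 0.469
Iteration 3: beta = 0.5, y = 0.469 + 0.5*(0.469 + 1.0439) = 1.2254
  grad(y) = 3.8035, v = y - alpha*grad = 0.9143
  prox(v) = soft_thresh(0.9143, 0.0785) = 0.8358
Iteration 4: beta = 0.6, y = 0.8358 + 0.6*(0.8358 - 0.469) = 1.0559
  grad(y) = 2.4469, v = y - alpha*grad = 0.8557
  prox(v) = soft_thresh(0.8557, 0.0785) = 0.7772
f(x_4) = 4*0.7772^2 - 6*0.7772 + 0.96*|0.7772| = -1.501


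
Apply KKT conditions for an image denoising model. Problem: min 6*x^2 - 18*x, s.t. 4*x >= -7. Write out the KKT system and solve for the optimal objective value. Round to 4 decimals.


Step 1: Try lambda = 0 (constraint inactive).
Stationarity: 2*6*x - 18 = 0
x* = 18/(2*6) = 1.5
Check constraint: 4*1.5 = 6.0 >= -7 -- satisfied.
Step 2: Compute optimal value.
f(x*) = 6*1.5^2 - 18*1.5 = -13.5


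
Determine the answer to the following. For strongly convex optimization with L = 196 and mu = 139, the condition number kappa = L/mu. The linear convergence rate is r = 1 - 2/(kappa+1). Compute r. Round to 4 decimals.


Step 1: Compute the condition number.
kappa = L/mu = 196/139 = 1.4101
Step 2: Compute the convergence rate.
r = 1 - 2/(kappa + 1) = 1 - 2*mu/(L + mu) = (L - mu)/(L + mu) = 57/335 = 0.1701


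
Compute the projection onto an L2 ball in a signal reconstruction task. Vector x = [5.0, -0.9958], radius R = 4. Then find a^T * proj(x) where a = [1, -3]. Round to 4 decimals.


Step 1: Compute ||x|| (intermediates to 6 decimals).
||x|| = sqrt(5.0^2 + (-0.9958)^2) = 5.098197
Step 2: Project.
Since ||x|| > R, scale = R/||x|| = 4/5.098197 = 0.784591, proj(x) = scale * x
proj(x) = [3.922955, -0.781296]
Step 3: Dot product.
a^T * proj(x) = 1*3.922955 - 3*(-0.781296) = 6.2668


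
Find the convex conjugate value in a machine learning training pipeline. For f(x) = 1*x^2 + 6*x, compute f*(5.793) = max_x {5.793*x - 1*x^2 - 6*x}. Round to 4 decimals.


f*(y) = sup_x {y*x - a*x^2 - b*x} = sup_x {(y-b)*x - a*x^2}
FOC: (y - b) - 2a*x = 0 => x* = (y - b)/(2a)
x* = (5.793 - 6)/(2*1) = -0.1035
f*(5.793) = (y-b)^2/(4a) = (5.793 - 6)^2/(4*1)
= 0.0428/4 = 0.0107


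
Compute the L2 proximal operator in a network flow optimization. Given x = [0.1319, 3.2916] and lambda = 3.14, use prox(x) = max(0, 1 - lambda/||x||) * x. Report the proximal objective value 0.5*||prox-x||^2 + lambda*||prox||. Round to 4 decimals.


Step 1: Compute ||x||.
||x|| = 3.2942
Step 2: Compute scaling factor.
scale = max(0, 1 - 3.14/3.2942) = 0.0468
Step 3: prox(x) = [0.0062, 0.1541]
||prox(x)|| = 0.1542
Step 4: Proximal objective.
0.5*||prox-x||^2 = 4.9298
lambda*||prox|| = 0.4842
Total = 5.4141


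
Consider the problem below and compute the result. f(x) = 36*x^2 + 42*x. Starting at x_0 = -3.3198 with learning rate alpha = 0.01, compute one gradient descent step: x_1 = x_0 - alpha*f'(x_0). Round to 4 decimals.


We compute the gradient at x_0 and apply the update.
f'(x) = 72*x + 42
f'(-3.3198) = 72*-3.3198 + 42 = -197.0256
x_1 = -3.3198 - 0.01*-197.0256 = -1.3495


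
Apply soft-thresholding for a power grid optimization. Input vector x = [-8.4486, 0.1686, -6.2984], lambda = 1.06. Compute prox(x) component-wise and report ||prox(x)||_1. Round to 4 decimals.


Soft-thresholding with lambda = 1.06:
prox(-8.4486) = sign(-8.4486)*max(|-8.4486| - 1.06, 0) = -7.3886
prox(0.1686) = sign(0.1686)*max(|0.1686| - 1.06, 0) = 0.0
prox(-6.2984) = sign(-6.2984)*max(|-6.2984| - 1.06, 0) = -5.2384
prox(x) = [-7.3886, 0.0, -5.2384]
||prox(x)||_1 = 7.3886 + 0.0 + 5.2384 = 12.627


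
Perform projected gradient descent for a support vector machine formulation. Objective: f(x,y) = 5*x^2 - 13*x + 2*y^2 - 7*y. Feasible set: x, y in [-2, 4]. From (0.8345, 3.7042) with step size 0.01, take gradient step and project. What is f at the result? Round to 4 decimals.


Step 1: Compute gradient at (0.8345, 3.7042).
grad_x = 2*5*0.8345 - 13 = -4.655
grad_y = 2*2*3.7042 - 7 = 7.8168
Step 2: Gradient step.
x_raw = 0.8345 - 0.01*-4.655 = 0.8811
y_raw = 3.7042 - 0.01*7.8168 = 3.626
Step 3: Project onto [-2, 4].
x_proj = clip(0.8811) = 0.8811
y_proj = clip(3.626) = 3.626
Step 4: Evaluate f.
f(0.8811, 3.626) = -6.6584


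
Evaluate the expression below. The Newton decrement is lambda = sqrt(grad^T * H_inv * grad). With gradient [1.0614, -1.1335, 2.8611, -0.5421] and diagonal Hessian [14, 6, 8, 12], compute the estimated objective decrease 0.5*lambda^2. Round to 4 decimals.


Step 1: H is diagonal, so H^(-1) * g = [0.0758, -0.1889, 0.3576, -0.0452].
Step 2: g^T H^(-1) g = sum_i g_i^2 / H_ii
  = (1.0614)^2/14 + (-1.1335)^2/6 + (2.8611)^2/8 + (-0.5421)^2/12
  = 0.0805 + 0.2141 + 1.0232 + 0.0245 = 1.3423
Step 3: Objective decrease = 0.5 * g^T H^(-1) g = 0.6712


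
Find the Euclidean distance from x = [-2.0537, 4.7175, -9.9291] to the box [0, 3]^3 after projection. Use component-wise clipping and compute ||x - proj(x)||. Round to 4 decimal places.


Project each component onto [0, 3].
clip(-2.0537) = 0.0, clip(4.7175) = 3.0, clip(-9.9291) = 0.0
Projection = [0.0, 3.0, 0.0]
Squared diffs: [4.2177, 2.9498, 98.587]
Distance = sqrt(105.7545) = 10.2837


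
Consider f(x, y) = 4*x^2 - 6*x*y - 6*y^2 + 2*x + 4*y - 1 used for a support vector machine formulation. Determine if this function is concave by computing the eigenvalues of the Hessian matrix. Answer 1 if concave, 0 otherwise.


The Hessian of f(x,y) = 4*x^2 - 6*x*y - 6*y^2 + 2*x + 4*y - 1 is:
H = [[8, -6], [-6, -12]]
Trace = 8 - 12 = -4
Determinant = 8*-12 - (-6)^2 = -132
Discriminant = (-4)^2 - 4*-132 = 544.0
Eigenvalues: lambda_1 = -13.6619, lambda_2 = 9.6619
The function is not concave.

0


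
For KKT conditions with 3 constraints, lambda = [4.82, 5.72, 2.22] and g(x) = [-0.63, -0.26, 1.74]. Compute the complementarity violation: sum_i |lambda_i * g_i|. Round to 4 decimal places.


KKT complementary slackness check:
lambda_1 * g_1 = 4.82 * -0.63 = -3.0366
lambda_2 * g_2 = 5.72 * -0.26 = -1.4872
lambda_3 * g_3 = 2.22 * 1.74 = 3.8628
Total violation = 3.0366 + 1.4872 + 3.8628 = 8.3866


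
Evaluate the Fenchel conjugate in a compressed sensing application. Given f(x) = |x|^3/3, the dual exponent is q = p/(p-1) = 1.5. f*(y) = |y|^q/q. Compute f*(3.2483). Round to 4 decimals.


The conjugate exponent q satisfies 1/p + 1/q = 1.
p = 3, so q = 3/(3 - 1) = 1.5
|y|^q = 3.2483^1.5 = 5.8544
f*(3.2483) = 5.8544 / 1.5 = 3.9029


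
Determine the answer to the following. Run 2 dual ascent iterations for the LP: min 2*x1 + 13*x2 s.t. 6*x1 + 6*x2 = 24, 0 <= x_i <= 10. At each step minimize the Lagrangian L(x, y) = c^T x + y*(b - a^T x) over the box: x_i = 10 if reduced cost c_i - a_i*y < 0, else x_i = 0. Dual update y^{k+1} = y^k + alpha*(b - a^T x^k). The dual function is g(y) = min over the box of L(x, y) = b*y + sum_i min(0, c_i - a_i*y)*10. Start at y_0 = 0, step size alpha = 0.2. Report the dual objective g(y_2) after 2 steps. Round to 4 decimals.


Dual ascent for LP: min 2*x1 + 13*x2, 6*x1 + 6*x2 = 24, 0 <= x_i <= 10
Step 1: y^k = 0.0, reduced costs: (2.0, 13.0)
  x^k = (0.0, 0.0), subgradient = b - a^T x = 24.0
  y^{k+1} = 0.0 + 0.2*24.0 = 4.8
Step 2: y^k = 4.8, reduced costs: (-26.8, -15.8)
  x^k = (10.0, 10.0), subgradient = b - a^T x = -96.0
  y^{k+1} = 4.8 + 0.2*-96.0 = -14.4
Dual objective at y_2 = -14.4: reduced costs (88.4, 99.4), box minimizer x = (0.0, 0.0)
g(y_2) = b*y + (c1 - a1*y)*x1 + (c2 - a2*y)*x2 = 24*(-14.4) + 88.4*0.0 + 99.4*0.0 = -345.6 + 0.0 + 0.0 = -345.6


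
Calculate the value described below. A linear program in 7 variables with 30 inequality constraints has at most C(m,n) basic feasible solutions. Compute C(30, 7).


Each vertex corresponds to some choice of n active constraints out of m, so the number of vertices is at most C(m, n) = m! / (n!(m-n)!).
m = 30, n = 7
Numerator: 30 * 29 * 28 * 27 * 26 * 25 * 24
Denominator: 7! = 5040
C(30, 7) = 2035800


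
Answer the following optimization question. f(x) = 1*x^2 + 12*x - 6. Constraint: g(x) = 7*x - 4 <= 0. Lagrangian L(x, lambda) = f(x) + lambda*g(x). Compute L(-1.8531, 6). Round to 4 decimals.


Step 1: Evaluate f(x).
f(-1.8531) = 1*(-1.8531)^2 + 12*(-1.8531) - 6 = -24.8032
Step 2: Evaluate g(x).
g(-1.8531) = 7*-1.8531 - 4 = -16.9717
Step 3: Compute Lagrangian.
L = -24.8032 + 6*-16.9717 = -126.6334


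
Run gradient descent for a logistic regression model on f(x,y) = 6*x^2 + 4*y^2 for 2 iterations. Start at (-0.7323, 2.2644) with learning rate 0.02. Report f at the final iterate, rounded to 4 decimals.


Gradient descent on f(x,y) = 6*x^2 + 4*y^2.
Starting point: (-0.7323, 2.2644), alpha = 0.02
Step 1: grad_x = 2*6*-0.7323 = -8.7876, grad_y = 2*4*2.2644 = 18.1152
  x_1 = -0.7323 - 0.02*-8.7876 = -0.5565
  y_1 = 2.2644 - 0.02*18.1152 = 1.9021
Step 2: grad_x = 2*6*-0.5565 = -6.6786, grad_y = 2*4*1.9021 = 15.2168
  x_2 = -0.5565 - 0.02*-6.6786 = -0.423
  y_2 = 1.9021 - 0.02*15.2168 = 1.5978
f(-0.423, 1.5978) = 6*(-0.423)^2 + 4*1.5978^2 = 11.2848
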